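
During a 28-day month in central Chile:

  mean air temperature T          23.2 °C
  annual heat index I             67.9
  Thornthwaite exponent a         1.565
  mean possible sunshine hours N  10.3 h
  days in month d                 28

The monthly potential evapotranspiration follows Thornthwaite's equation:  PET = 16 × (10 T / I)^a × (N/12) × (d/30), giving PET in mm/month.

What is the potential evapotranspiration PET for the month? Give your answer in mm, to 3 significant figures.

10T/I = 10 × 23.2 / 67.9 = 3.4168
(10T/I)^a = 3.4168^1.565 = 6.8409
Uncorrected PET = 16 × 6.8409 = 109.454 mm
Correction = (N/12)(d/30) = (10.3/12)(28/30) = 0.8011
PET = 109.454 × 0.8011 = 87.684 mm/month

87.7 mm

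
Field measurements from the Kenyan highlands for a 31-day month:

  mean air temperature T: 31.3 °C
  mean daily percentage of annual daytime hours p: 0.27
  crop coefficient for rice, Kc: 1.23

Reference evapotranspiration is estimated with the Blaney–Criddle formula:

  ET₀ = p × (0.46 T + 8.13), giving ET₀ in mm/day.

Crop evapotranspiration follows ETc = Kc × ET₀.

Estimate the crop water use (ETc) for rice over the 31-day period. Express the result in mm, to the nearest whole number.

232 mm

ET₀ = 0.27 × (0.46 × 31.3 + 8.13) = 0.27 × 22.528 = 6.0826 mm/d
ETc = Kc × ET₀ = 1.23 × 6.0826 = 7.4816 mm/d
Over 31 days: 7.4816 × 31 = 231.930 mm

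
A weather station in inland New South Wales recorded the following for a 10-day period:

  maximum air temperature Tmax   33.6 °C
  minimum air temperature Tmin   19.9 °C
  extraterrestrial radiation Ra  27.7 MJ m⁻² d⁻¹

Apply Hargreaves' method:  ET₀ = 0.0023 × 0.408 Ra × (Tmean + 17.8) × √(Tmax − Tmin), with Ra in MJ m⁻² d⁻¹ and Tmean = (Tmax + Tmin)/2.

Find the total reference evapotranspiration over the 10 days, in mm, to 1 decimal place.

42.9 mm

Tmean = (33.6 + 19.9)/2 = 26.75 °C
0.408 Ra = 0.408 × 27.7 = 11.3016 mm/d equivalent
ET₀ = 0.0023 × 11.3016 × (26.75 + 17.8) × √13.7 = 0.0023 × 11.3016 × 44.55 × 3.7014 = 4.2863 mm/d
Over 10 days: 4.2863 × 10 = 42.863 mm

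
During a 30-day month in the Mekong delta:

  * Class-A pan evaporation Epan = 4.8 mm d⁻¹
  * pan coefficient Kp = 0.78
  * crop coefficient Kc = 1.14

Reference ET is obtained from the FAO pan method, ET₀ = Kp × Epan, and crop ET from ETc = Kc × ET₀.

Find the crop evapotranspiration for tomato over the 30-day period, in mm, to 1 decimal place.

ET₀ = 0.78 × 4.8 = 3.7440 mm/d
ETc = Kc × ET₀ = 1.14 × 3.7440 = 4.2682 mm/d
Over 30 days: 4.2682 × 30 = 128.046 mm

128.0 mm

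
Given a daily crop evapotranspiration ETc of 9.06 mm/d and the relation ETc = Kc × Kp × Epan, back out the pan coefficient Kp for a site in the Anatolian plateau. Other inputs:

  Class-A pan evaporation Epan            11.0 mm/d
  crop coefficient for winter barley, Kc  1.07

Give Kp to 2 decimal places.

0.77

ETc = Kc × Kp × Epan  ⇒  Kp = ETc / (Kc × Epan)
Kp = 9.06 / (1.07 × 11.0) = 9.06 / 11.770 = 0.7698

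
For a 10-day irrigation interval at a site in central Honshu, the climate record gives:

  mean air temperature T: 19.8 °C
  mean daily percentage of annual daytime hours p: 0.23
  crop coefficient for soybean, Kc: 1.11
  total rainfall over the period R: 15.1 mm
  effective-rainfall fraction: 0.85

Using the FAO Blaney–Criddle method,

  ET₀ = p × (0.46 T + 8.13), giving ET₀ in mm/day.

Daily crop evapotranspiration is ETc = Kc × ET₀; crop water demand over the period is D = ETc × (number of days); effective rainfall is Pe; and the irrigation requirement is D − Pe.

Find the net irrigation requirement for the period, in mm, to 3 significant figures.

31.2 mm

ET₀ = 0.23 × (0.46 × 19.8 + 8.13) = 0.23 × 17.238 = 3.9647 mm/d
ETc = Kc × ET₀ = 1.11 × 3.9647 = 4.4008 mm/d
Crop demand D = ETc × 10 d = 4.4008 × 10 = 44.008 mm
Pe = 0.85 × 15.1 = 12.835 mm
D − Pe = 44.008 − 12.835 = 31.173 mm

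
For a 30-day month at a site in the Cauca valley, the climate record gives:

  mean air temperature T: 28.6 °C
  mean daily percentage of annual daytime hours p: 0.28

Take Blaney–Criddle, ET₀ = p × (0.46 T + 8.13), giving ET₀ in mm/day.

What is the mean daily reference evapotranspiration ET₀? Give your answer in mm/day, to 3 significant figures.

5.96 mm/day

ET₀ = 0.28 × (0.46 × 28.6 + 8.13) = 0.28 × 21.286 = 5.9601 mm/d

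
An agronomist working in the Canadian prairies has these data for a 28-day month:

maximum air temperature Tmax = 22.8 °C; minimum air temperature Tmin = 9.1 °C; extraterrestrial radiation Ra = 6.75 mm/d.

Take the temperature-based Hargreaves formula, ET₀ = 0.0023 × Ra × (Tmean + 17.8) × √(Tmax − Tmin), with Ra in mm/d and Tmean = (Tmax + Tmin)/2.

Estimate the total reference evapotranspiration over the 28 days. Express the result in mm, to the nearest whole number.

54 mm

Tmean = (22.8 + 9.1)/2 = 15.95 °C
ET₀ = 0.0023 × 6.75 × (15.95 + 17.8) × √13.7 = 0.0023 × 6.75 × 33.75 × 3.7014 = 1.9394 mm/d
Over 28 days: 1.9394 × 28 = 54.303 mm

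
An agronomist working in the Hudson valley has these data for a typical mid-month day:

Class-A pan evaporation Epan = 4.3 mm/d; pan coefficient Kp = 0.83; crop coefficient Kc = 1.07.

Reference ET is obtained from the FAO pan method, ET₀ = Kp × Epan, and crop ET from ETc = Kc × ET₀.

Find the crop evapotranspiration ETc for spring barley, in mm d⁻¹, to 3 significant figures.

ET₀ = 0.83 × 4.3 = 3.5690 mm/d
ETc = Kc × ET₀ = 1.07 × 3.5690 = 3.8188 mm/d

3.82 mm d⁻¹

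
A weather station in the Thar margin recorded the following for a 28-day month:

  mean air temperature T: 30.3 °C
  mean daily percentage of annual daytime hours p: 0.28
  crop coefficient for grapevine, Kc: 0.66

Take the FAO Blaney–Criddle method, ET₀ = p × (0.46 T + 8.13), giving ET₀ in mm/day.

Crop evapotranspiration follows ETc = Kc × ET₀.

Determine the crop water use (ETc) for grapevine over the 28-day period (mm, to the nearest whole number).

114 mm

ET₀ = 0.28 × (0.46 × 30.3 + 8.13) = 0.28 × 22.068 = 6.1790 mm/d
ETc = Kc × ET₀ = 0.66 × 6.1790 = 4.0781 mm/d
Over 28 days: 4.0781 × 28 = 114.187 mm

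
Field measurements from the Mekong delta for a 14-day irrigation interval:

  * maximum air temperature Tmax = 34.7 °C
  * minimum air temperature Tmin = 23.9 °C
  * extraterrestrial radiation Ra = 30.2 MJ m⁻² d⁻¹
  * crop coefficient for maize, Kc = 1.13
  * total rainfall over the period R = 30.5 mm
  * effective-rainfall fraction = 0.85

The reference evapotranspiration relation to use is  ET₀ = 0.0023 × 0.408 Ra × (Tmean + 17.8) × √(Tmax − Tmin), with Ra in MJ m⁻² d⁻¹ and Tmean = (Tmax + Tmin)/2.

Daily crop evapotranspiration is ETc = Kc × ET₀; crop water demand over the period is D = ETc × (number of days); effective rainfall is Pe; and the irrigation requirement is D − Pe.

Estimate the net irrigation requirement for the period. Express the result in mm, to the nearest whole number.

43 mm

Tmean = (34.7 + 23.9)/2 = 29.30 °C
0.408 Ra = 0.408 × 30.2 = 12.3216 mm/d equivalent
ET₀ = 0.0023 × 12.3216 × (29.30 + 17.8) × √10.8 = 0.0023 × 12.3216 × 47.10 × 3.2863 = 4.3865 mm/d
ETc = Kc × ET₀ = 1.13 × 4.3865 = 4.9567 mm/d
Crop demand D = ETc × 14 d = 4.9567 × 14 = 69.394 mm
Pe = 0.85 × 30.5 = 25.925 mm
D − Pe = 69.394 − 25.925 = 43.469 mm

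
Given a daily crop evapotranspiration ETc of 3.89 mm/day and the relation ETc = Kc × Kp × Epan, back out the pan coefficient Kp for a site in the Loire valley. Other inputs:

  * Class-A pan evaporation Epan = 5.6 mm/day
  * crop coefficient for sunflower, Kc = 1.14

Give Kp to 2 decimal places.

ETc = Kc × Kp × Epan  ⇒  Kp = ETc / (Kc × Epan)
Kp = 3.89 / (1.14 × 5.6) = 3.89 / 6.384 = 0.6093

0.61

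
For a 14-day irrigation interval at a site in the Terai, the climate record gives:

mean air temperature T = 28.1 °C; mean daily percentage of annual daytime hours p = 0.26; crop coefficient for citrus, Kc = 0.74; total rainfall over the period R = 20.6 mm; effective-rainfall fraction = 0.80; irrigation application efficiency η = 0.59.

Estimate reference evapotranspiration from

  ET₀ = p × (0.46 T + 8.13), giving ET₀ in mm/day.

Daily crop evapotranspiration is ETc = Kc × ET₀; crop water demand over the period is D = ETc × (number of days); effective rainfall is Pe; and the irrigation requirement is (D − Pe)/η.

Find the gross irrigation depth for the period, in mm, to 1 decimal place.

ET₀ = 0.26 × (0.46 × 28.1 + 8.13) = 0.26 × 21.056 = 5.4746 mm/d
ETc = Kc × ET₀ = 0.74 × 5.4746 = 4.0512 mm/d
Crop demand D = ETc × 14 d = 4.0512 × 14 = 56.717 mm
Pe = 0.80 × 20.6 = 16.480 mm
D − Pe = 56.717 − 16.480 = 40.237 mm
Gross irrigation = 40.237 / 0.59 = 68.198 mm

68.2 mm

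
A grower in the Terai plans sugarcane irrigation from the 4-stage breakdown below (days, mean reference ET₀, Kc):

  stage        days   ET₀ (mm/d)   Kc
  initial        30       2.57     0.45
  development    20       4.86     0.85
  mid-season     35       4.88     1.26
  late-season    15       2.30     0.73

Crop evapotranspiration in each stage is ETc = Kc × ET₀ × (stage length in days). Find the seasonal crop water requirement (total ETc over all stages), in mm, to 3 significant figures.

initial: 0.45 × 2.57 × 30 = 34.70 mm
development: 0.85 × 4.86 × 20 = 82.62 mm
mid-season: 1.26 × 4.88 × 35 = 215.21 mm
late-season: 0.73 × 2.30 × 15 = 25.19 mm
Seasonal total = 357.72 mm

358 mm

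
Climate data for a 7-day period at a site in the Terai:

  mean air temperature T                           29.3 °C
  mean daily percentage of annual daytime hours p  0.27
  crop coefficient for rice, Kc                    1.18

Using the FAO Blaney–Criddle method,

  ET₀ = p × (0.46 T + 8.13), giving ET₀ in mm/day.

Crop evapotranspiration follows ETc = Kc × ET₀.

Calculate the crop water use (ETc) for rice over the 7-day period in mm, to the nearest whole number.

48 mm

ET₀ = 0.27 × (0.46 × 29.3 + 8.13) = 0.27 × 21.608 = 5.8342 mm/d
ETc = Kc × ET₀ = 1.18 × 5.8342 = 6.8844 mm/d
Over 7 days: 6.8844 × 7 = 48.191 mm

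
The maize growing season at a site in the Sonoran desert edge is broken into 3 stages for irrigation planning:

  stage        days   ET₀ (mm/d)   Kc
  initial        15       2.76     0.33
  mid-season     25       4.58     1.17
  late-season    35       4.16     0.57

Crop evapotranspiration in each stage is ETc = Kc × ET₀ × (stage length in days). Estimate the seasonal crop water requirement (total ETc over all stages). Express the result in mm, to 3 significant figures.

231 mm

initial: 0.33 × 2.76 × 15 = 13.66 mm
mid-season: 1.17 × 4.58 × 25 = 133.97 mm
late-season: 0.57 × 4.16 × 35 = 82.99 mm
Seasonal total = 230.62 mm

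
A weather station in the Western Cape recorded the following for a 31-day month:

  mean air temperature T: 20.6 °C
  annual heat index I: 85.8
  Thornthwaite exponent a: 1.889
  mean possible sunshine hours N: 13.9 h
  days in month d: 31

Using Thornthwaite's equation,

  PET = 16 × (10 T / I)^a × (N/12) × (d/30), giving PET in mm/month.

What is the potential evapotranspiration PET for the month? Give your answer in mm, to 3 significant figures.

100 mm

10T/I = 10 × 20.6 / 85.8 = 2.4009
(10T/I)^a = 2.4009^1.889 = 5.2303
Uncorrected PET = 16 × 5.2303 = 83.685 mm
Correction = (N/12)(d/30) = (13.9/12)(31/30) = 1.1969
PET = 83.685 × 1.1969 = 100.163 mm/month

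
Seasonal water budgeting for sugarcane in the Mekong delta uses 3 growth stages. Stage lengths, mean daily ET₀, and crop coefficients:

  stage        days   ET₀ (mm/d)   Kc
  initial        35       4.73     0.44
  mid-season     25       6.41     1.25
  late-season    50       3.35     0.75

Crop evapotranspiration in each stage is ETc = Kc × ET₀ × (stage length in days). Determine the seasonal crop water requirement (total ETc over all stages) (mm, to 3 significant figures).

initial: 0.44 × 4.73 × 35 = 72.84 mm
mid-season: 1.25 × 6.41 × 25 = 200.31 mm
late-season: 0.75 × 3.35 × 50 = 125.63 mm
Seasonal total = 398.78 mm

399 mm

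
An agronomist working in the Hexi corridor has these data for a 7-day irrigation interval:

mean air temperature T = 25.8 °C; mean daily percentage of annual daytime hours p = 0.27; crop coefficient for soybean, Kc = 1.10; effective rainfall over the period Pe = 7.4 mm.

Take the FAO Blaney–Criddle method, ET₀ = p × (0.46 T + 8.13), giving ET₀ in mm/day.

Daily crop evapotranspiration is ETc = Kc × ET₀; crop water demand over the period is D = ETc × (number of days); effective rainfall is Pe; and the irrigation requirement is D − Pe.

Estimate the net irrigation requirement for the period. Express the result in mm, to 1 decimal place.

ET₀ = 0.27 × (0.46 × 25.8 + 8.13) = 0.27 × 19.998 = 5.3995 mm/d
ETc = Kc × ET₀ = 1.10 × 5.3995 = 5.9395 mm/d
Crop demand D = ETc × 7 d = 5.9395 × 7 = 41.577 mm
D − Pe = 41.577 − 7.4 = 34.177 mm

34.2 mm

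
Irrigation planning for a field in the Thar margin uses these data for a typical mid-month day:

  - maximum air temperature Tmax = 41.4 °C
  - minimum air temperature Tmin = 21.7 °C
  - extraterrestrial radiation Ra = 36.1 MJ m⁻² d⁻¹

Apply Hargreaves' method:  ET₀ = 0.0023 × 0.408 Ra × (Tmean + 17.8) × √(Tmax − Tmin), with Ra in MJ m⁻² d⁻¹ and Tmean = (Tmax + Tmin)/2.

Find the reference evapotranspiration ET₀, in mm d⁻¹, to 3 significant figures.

Tmean = (41.4 + 21.7)/2 = 31.55 °C
0.408 Ra = 0.408 × 36.1 = 14.7288 mm/d equivalent
ET₀ = 0.0023 × 14.7288 × (31.55 + 17.8) × √19.7 = 0.0023 × 14.7288 × 49.35 × 4.4385 = 7.4203 mm/d

7.42 mm d⁻¹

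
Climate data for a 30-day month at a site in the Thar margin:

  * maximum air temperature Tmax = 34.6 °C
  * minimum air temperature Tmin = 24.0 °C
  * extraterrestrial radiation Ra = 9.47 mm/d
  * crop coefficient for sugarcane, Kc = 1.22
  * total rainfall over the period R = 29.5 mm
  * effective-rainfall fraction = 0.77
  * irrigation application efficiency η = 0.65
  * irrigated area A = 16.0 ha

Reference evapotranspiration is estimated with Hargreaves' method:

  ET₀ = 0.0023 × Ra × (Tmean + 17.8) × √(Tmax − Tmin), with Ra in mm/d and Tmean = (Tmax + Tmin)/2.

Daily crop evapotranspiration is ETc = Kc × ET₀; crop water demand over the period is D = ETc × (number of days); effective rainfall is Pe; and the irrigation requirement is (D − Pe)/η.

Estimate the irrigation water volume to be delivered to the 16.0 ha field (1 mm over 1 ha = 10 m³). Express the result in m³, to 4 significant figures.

24500 m³

Tmean = (34.6 + 24.0)/2 = 29.30 °C
ET₀ = 0.0023 × 9.47 × (29.30 + 17.8) × √10.6 = 0.0023 × 9.47 × 47.10 × 3.2558 = 3.3401 mm/d
ETc = Kc × ET₀ = 1.22 × 3.3401 = 4.0749 mm/d
Crop demand D = ETc × 30 d = 4.0749 × 30 = 122.247 mm
Pe = 0.77 × 29.5 = 22.715 mm
D − Pe = 122.247 − 22.715 = 99.532 mm
Gross irrigation = 99.532 / 0.65 = 153.126 mm
Volume = 153.126 mm × 16.0 ha × 10 = 24500.2 m³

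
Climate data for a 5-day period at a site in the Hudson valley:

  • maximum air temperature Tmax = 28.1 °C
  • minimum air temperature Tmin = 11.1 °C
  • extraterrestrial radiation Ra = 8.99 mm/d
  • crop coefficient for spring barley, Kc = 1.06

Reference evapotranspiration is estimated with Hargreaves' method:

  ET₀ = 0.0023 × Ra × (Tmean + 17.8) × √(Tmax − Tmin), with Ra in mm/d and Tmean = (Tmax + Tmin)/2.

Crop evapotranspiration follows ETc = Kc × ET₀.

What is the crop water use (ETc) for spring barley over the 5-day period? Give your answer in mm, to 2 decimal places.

Tmean = (28.1 + 11.1)/2 = 19.60 °C
ET₀ = 0.0023 × 8.99 × (19.60 + 17.8) × √17.0 = 0.0023 × 8.99 × 37.40 × 4.1231 = 3.1885 mm/d
ETc = Kc × ET₀ = 1.06 × 3.1885 = 3.3798 mm/d
Over 5 days: 3.3798 × 5 = 16.899 mm

16.90 mm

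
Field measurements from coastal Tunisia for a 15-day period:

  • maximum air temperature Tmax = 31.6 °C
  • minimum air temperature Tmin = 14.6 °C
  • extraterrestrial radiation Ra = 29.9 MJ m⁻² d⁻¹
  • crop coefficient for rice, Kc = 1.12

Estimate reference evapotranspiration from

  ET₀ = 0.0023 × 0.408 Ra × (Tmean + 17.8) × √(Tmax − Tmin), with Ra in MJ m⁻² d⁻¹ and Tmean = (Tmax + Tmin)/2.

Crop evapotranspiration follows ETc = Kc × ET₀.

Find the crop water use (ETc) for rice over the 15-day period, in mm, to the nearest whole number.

79 mm

Tmean = (31.6 + 14.6)/2 = 23.10 °C
0.408 Ra = 0.408 × 29.9 = 12.1992 mm/d equivalent
ET₀ = 0.0023 × 12.1992 × (23.10 + 17.8) × √17.0 = 0.0023 × 12.1992 × 40.90 × 4.1231 = 4.7316 mm/d
ETc = Kc × ET₀ = 1.12 × 4.7316 = 5.2994 mm/d
Over 15 days: 5.2994 × 15 = 79.491 mm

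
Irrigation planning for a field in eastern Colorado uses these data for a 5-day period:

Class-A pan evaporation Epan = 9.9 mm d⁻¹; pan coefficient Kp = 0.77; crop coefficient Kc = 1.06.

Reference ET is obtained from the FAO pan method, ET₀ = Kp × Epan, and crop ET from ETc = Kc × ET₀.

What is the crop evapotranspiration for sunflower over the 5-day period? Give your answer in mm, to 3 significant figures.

ET₀ = 0.77 × 9.9 = 7.6230 mm/d
ETc = Kc × ET₀ = 1.06 × 7.6230 = 8.0804 mm/d
Over 5 days: 8.0804 × 5 = 40.402 mm

40.4 mm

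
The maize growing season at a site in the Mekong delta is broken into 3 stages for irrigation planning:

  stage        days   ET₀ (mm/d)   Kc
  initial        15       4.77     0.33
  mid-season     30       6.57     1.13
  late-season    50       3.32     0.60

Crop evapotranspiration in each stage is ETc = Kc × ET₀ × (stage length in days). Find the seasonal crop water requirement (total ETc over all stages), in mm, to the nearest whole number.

initial: 0.33 × 4.77 × 15 = 23.61 mm
mid-season: 1.13 × 6.57 × 30 = 222.72 mm
late-season: 0.60 × 3.32 × 50 = 99.60 mm
Seasonal total = 345.93 mm

346 mm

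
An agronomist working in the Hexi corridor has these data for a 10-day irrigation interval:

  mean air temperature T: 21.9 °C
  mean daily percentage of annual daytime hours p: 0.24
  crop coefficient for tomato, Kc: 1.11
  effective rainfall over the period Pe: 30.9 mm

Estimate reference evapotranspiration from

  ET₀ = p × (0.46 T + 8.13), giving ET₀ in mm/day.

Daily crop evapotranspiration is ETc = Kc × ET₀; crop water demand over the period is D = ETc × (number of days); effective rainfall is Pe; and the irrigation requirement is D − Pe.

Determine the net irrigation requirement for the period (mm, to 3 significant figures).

ET₀ = 0.24 × (0.46 × 21.9 + 8.13) = 0.24 × 18.204 = 4.3690 mm/d
ETc = Kc × ET₀ = 1.11 × 4.3690 = 4.8496 mm/d
Crop demand D = ETc × 10 d = 4.8496 × 10 = 48.496 mm
D − Pe = 48.496 − 30.9 = 17.596 mm

17.6 mm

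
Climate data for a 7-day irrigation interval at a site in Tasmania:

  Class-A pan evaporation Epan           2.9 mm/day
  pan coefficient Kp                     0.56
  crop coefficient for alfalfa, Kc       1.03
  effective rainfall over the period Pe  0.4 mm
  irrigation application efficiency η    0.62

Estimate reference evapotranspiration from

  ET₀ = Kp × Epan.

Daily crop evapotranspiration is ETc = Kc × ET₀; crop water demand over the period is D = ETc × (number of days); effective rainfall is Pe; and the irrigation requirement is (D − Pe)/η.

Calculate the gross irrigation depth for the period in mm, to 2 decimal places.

18.24 mm

ET₀ = 0.56 × 2.9 = 1.6240 mm/d
ETc = Kc × ET₀ = 1.03 × 1.6240 = 1.6727 mm/d
Crop demand D = ETc × 7 d = 1.6727 × 7 = 11.709 mm
D − Pe = 11.709 − 0.4 = 11.309 mm
Gross irrigation = 11.309 / 0.62 = 18.240 mm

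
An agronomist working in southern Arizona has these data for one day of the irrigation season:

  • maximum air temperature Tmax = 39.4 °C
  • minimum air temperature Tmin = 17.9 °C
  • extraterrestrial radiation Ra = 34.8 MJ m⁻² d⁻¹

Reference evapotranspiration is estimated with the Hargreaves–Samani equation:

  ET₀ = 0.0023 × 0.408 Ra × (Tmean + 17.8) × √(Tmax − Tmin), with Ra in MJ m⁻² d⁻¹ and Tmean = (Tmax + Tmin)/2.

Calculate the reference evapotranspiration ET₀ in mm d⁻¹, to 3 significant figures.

7.03 mm d⁻¹

Tmean = (39.4 + 17.9)/2 = 28.65 °C
0.408 Ra = 0.408 × 34.8 = 14.1984 mm/d equivalent
ET₀ = 0.0023 × 14.1984 × (28.65 + 17.8) × √21.5 = 0.0023 × 14.1984 × 46.45 × 4.6368 = 7.0335 mm/d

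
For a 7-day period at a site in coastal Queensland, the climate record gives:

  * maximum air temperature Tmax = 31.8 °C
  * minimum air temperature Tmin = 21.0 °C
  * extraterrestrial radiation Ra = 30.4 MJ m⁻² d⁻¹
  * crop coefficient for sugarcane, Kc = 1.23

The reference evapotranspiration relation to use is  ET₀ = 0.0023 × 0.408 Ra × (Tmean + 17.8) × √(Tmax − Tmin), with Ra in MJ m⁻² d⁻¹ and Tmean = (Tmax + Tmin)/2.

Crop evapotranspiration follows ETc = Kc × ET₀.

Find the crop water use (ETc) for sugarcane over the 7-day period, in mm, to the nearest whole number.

Tmean = (31.8 + 21.0)/2 = 26.40 °C
0.408 Ra = 0.408 × 30.4 = 12.4032 mm/d equivalent
ET₀ = 0.0023 × 12.4032 × (26.40 + 17.8) × √10.8 = 0.0023 × 12.4032 × 44.20 × 3.2863 = 4.1437 mm/d
ETc = Kc × ET₀ = 1.23 × 4.1437 = 5.0968 mm/d
Over 7 days: 5.0968 × 7 = 35.678 mm

36 mm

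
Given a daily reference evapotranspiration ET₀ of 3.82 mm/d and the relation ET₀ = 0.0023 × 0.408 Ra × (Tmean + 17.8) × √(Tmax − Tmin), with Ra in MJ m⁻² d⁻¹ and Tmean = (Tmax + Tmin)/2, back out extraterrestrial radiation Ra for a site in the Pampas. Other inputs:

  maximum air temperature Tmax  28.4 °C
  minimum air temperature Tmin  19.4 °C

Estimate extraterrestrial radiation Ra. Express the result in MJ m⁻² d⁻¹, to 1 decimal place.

Tmean = (28.4+19.4)/2 = 23.90 °C; ΔT = 9.0
Ra = ET₀ / [0.0023 × 0.408 × (Tmean+17.8) × √ΔT]
   = 3.82 / (0.0023 × 0.408 × 41.70 × 3.0000) = 32.540 MJ m⁻² d⁻¹

32.5 MJ m⁻² d⁻¹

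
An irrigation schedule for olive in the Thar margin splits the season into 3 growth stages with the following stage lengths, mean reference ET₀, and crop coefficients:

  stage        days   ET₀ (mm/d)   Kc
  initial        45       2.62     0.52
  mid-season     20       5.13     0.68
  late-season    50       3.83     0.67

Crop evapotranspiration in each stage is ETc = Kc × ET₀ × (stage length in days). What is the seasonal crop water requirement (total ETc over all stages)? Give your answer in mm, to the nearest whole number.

259 mm

initial: 0.52 × 2.62 × 45 = 61.31 mm
mid-season: 0.68 × 5.13 × 20 = 69.77 mm
late-season: 0.67 × 3.83 × 50 = 128.31 mm
Seasonal total = 259.39 mm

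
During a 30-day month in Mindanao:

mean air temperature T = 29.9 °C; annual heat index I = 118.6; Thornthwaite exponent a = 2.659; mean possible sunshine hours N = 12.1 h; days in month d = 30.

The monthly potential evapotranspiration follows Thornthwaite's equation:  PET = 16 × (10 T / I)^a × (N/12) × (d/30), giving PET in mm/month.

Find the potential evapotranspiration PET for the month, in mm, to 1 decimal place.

188.6 mm

10T/I = 10 × 29.9 / 118.6 = 2.5211
(10T/I)^a = 2.5211^2.659 = 11.6904
Uncorrected PET = 16 × 11.6904 = 187.046 mm
Correction = (N/12)(d/30) = (12.1/12)(30/30) = 1.0083
PET = 187.046 × 1.0083 = 188.598 mm/month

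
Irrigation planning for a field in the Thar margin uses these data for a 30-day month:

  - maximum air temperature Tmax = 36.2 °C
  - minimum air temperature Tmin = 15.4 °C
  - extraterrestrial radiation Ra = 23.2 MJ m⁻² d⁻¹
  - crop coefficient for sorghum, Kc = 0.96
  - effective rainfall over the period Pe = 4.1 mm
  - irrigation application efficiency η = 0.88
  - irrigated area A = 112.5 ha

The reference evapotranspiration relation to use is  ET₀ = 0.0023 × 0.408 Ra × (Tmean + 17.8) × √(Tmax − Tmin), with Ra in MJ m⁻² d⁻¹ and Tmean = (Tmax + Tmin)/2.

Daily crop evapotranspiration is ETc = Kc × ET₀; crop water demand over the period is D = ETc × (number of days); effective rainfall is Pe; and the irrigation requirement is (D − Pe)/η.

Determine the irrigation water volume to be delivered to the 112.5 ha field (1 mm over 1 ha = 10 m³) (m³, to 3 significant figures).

Tmean = (36.2 + 15.4)/2 = 25.80 °C
0.408 Ra = 0.408 × 23.2 = 9.4656 mm/d equivalent
ET₀ = 0.0023 × 9.4656 × (25.80 + 17.8) × √20.8 = 0.0023 × 9.4656 × 43.60 × 4.5607 = 4.3291 mm/d
ETc = Kc × ET₀ = 0.96 × 4.3291 = 4.1559 mm/d
Crop demand D = ETc × 30 d = 4.1559 × 30 = 124.677 mm
D − Pe = 124.677 − 4.1 = 120.577 mm
Gross irrigation = 120.577 / 0.88 = 137.019 mm
Volume = 137.019 mm × 112.5 ha × 10 = 154146.4 m³

154000 m³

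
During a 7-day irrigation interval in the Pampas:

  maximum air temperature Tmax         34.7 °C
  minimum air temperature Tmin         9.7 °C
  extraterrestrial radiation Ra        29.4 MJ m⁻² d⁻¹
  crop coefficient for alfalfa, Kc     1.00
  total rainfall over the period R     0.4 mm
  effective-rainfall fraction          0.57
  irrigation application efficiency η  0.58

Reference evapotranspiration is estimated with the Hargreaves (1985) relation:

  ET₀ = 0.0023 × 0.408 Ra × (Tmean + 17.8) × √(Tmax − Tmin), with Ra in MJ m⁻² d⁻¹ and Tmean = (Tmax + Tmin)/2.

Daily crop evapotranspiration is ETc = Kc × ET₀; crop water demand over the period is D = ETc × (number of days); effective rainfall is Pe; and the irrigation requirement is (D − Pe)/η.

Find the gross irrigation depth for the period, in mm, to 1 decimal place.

Tmean = (34.7 + 9.7)/2 = 22.20 °C
0.408 Ra = 0.408 × 29.4 = 11.9952 mm/d equivalent
ET₀ = 0.0023 × 11.9952 × (22.20 + 17.8) × √25.0 = 0.0023 × 11.9952 × 40.00 × 5.0000 = 5.5178 mm/d
ETc = Kc × ET₀ = 1.00 × 5.5178 = 5.5178 mm/d
Crop demand D = ETc × 7 d = 5.5178 × 7 = 38.625 mm
Pe = 0.57 × 0.4 = 0.228 mm
D − Pe = 38.625 − 0.228 = 38.397 mm
Gross irrigation = 38.397 / 0.58 = 66.202 mm

66.2 mm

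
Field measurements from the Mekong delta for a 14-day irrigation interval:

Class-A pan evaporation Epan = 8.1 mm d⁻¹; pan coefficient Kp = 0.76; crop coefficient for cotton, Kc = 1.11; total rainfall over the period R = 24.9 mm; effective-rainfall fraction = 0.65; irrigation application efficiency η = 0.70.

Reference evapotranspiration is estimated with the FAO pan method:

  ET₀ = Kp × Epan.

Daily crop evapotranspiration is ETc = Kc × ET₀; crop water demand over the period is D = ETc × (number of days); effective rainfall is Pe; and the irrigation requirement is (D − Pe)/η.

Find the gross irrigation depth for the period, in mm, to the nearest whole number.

114 mm

ET₀ = 0.76 × 8.1 = 6.1560 mm/d
ETc = Kc × ET₀ = 1.11 × 6.1560 = 6.8332 mm/d
Crop demand D = ETc × 14 d = 6.8332 × 14 = 95.665 mm
Pe = 0.65 × 24.9 = 16.185 mm
D − Pe = 95.665 − 16.185 = 79.480 mm
Gross irrigation = 79.480 / 0.70 = 113.543 mm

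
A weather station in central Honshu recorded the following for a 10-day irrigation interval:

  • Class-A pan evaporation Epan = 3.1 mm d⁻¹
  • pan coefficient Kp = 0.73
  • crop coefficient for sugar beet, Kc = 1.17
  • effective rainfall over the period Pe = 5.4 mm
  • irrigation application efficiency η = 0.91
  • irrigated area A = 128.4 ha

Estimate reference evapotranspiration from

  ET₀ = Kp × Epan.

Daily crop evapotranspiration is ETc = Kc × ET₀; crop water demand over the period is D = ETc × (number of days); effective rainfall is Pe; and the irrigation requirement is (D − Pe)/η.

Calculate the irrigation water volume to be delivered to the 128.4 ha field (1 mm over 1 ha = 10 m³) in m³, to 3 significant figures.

ET₀ = 0.73 × 3.1 = 2.2630 mm/d
ETc = Kc × ET₀ = 1.17 × 2.2630 = 2.6477 mm/d
Crop demand D = ETc × 10 d = 2.6477 × 10 = 26.477 mm
D − Pe = 26.477 − 5.4 = 21.077 mm
Gross irrigation = 21.077 / 0.91 = 23.162 mm
Volume = 23.162 mm × 128.4 ha × 10 = 29740.0 m³

29700 m³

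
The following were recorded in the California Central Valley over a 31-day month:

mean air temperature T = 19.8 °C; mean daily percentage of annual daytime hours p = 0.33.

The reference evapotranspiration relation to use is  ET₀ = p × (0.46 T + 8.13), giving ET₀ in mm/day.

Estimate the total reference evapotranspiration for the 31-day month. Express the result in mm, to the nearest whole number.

ET₀ = 0.33 × (0.46 × 19.8 + 8.13) = 0.33 × 17.238 = 5.6885 mm/d
Monthly total = 5.6885 × 31 = 176.344 mm

176 mm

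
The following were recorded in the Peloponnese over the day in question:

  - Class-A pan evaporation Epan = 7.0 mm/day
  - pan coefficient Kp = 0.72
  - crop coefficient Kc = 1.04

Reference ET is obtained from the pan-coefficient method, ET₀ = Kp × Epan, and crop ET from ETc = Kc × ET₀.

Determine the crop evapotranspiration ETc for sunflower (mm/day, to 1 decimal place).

ET₀ = 0.72 × 7.0 = 5.0400 mm/d
ETc = Kc × ET₀ = 1.04 × 5.0400 = 5.2416 mm/d

5.2 mm/day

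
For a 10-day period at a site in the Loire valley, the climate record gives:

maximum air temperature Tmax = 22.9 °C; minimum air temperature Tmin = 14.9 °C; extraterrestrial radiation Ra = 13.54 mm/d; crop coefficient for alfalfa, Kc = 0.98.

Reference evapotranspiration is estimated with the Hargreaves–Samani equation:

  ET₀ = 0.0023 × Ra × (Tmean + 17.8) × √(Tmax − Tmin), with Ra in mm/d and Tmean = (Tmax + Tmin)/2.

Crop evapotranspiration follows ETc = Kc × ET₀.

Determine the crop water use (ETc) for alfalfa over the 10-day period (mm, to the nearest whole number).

32 mm

Tmean = (22.9 + 14.9)/2 = 18.90 °C
ET₀ = 0.0023 × 13.54 × (18.90 + 17.8) × √8.0 = 0.0023 × 13.54 × 36.70 × 2.8284 = 3.2326 mm/d
ETc = Kc × ET₀ = 0.98 × 3.2326 = 3.1679 mm/d
Over 10 days: 3.1679 × 10 = 31.679 mm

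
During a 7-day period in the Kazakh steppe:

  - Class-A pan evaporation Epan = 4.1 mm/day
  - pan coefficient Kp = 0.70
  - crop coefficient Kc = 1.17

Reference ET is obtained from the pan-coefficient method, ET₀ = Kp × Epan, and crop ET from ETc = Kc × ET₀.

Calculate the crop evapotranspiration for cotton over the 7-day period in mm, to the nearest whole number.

ET₀ = 0.70 × 4.1 = 2.8700 mm/d
ETc = Kc × ET₀ = 1.17 × 2.8700 = 3.3579 mm/d
Over 7 days: 3.3579 × 7 = 23.505 mm

24 mm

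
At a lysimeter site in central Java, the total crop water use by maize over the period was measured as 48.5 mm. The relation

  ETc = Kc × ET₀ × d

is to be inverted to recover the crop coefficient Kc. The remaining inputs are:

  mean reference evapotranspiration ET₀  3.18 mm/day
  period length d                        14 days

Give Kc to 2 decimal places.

ETc = Kc × ET₀ × d  ⇒  Kc = ETc / (ET₀ × d)
Kc = 48.5 / (3.18 × 14) = 48.5 / 44.52 = 1.0894

1.09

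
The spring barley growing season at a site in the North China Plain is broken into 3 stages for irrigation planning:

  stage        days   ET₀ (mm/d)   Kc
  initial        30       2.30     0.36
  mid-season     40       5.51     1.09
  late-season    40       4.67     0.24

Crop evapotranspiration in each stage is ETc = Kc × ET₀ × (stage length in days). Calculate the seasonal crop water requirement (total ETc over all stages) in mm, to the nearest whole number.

310 mm

initial: 0.36 × 2.30 × 30 = 24.84 mm
mid-season: 1.09 × 5.51 × 40 = 240.24 mm
late-season: 0.24 × 4.67 × 40 = 44.83 mm
Seasonal total = 309.91 mm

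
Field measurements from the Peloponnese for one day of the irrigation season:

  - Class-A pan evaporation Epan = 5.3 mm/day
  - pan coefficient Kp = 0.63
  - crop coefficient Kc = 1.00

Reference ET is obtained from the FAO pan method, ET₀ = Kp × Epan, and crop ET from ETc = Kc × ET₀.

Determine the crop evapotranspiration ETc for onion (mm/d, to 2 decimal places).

3.34 mm/d

ET₀ = 0.63 × 5.3 = 3.3390 mm/d
ETc = Kc × ET₀ = 1.00 × 3.3390 = 3.3390 mm/d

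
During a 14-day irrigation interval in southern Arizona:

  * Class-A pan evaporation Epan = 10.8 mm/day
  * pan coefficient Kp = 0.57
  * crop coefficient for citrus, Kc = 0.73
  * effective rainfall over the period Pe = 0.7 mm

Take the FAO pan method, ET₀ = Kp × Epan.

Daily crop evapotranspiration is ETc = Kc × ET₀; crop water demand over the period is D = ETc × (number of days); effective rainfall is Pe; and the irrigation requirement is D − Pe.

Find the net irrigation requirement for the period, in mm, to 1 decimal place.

ET₀ = 0.57 × 10.8 = 6.1560 mm/d
ETc = Kc × ET₀ = 0.73 × 6.1560 = 4.4939 mm/d
Crop demand D = ETc × 14 d = 4.4939 × 14 = 62.915 mm
D − Pe = 62.915 − 0.7 = 62.215 mm

62.2 mm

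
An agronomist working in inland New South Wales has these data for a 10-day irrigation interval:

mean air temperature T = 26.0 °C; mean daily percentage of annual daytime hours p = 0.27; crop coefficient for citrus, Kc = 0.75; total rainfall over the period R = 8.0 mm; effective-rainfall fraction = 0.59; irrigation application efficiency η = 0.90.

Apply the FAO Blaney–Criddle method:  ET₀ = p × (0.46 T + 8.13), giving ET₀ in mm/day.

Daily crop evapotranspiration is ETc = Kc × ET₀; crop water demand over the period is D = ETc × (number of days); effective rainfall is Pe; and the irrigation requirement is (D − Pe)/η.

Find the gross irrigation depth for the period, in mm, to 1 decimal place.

ET₀ = 0.27 × (0.46 × 26.0 + 8.13) = 0.27 × 20.090 = 5.4243 mm/d
ETc = Kc × ET₀ = 0.75 × 5.4243 = 4.0682 mm/d
Crop demand D = ETc × 10 d = 4.0682 × 10 = 40.682 mm
Pe = 0.59 × 8.0 = 4.720 mm
D − Pe = 40.682 − 4.720 = 35.962 mm
Gross irrigation = 35.962 / 0.90 = 39.958 mm

40.0 mm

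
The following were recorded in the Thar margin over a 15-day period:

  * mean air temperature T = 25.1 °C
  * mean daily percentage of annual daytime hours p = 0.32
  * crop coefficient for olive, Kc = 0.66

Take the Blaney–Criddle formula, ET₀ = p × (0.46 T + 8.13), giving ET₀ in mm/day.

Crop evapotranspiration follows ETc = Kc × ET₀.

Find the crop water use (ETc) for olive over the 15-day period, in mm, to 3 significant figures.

62.3 mm

ET₀ = 0.32 × (0.46 × 25.1 + 8.13) = 0.32 × 19.676 = 6.2963 mm/d
ETc = Kc × ET₀ = 0.66 × 6.2963 = 4.1556 mm/d
Over 15 days: 4.1556 × 15 = 62.334 mm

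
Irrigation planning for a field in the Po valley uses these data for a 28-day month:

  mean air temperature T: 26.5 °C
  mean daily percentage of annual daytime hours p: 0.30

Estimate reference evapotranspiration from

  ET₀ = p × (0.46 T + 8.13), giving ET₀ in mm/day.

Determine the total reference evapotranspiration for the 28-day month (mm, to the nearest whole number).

171 mm

ET₀ = 0.30 × (0.46 × 26.5 + 8.13) = 0.30 × 20.320 = 6.0960 mm/d
Monthly total = 6.0960 × 28 = 170.688 mm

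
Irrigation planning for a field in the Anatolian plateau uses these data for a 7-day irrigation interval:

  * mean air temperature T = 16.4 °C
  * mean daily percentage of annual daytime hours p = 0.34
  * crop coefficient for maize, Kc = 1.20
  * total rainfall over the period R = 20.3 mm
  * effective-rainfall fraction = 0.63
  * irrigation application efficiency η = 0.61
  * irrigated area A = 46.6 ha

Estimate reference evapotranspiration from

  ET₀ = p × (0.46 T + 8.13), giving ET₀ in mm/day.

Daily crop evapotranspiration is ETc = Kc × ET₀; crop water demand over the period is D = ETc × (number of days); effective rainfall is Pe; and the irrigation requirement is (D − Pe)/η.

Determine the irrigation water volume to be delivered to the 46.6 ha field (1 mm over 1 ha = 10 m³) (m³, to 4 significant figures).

ET₀ = 0.34 × (0.46 × 16.4 + 8.13) = 0.34 × 15.674 = 5.3292 mm/d
ETc = Kc × ET₀ = 1.20 × 5.3292 = 6.3950 mm/d
Crop demand D = ETc × 7 d = 6.3950 × 7 = 44.765 mm
Pe = 0.63 × 20.3 = 12.789 mm
D − Pe = 44.765 − 12.789 = 31.976 mm
Gross irrigation = 31.976 / 0.61 = 52.420 mm
Volume = 52.420 mm × 46.6 ha × 10 = 24427.7 m³

24430 m³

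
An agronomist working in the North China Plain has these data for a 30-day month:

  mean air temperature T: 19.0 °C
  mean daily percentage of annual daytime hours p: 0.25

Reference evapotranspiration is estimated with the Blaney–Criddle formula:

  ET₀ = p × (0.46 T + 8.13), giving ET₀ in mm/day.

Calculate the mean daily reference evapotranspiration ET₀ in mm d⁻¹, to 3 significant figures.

ET₀ = 0.25 × (0.46 × 19.0 + 8.13) = 0.25 × 16.870 = 4.2175 mm/d

4.22 mm d⁻¹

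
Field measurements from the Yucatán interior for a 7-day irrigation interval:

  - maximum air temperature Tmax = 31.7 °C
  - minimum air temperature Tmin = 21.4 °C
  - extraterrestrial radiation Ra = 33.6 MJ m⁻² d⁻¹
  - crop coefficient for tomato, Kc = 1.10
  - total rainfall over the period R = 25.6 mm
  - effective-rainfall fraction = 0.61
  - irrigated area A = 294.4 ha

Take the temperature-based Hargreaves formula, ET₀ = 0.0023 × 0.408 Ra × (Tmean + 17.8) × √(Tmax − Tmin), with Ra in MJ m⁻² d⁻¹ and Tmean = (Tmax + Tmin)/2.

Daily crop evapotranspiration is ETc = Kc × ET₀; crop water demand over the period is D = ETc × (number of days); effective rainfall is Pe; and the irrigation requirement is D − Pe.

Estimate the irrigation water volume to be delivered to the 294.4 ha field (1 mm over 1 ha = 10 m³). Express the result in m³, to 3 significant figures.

Tmean = (31.7 + 21.4)/2 = 26.55 °C
0.408 Ra = 0.408 × 33.6 = 13.7088 mm/d equivalent
ET₀ = 0.0023 × 13.7088 × (26.55 + 17.8) × √10.3 = 0.0023 × 13.7088 × 44.35 × 3.2094 = 4.4879 mm/d
ETc = Kc × ET₀ = 1.10 × 4.4879 = 4.9367 mm/d
Crop demand D = ETc × 7 d = 4.9367 × 7 = 34.557 mm
Pe = 0.61 × 25.6 = 15.616 mm
D − Pe = 34.557 − 15.616 = 18.941 mm
Volume = 18.941 mm × 294.4 ha × 10 = 55762.3 m³

55800 m³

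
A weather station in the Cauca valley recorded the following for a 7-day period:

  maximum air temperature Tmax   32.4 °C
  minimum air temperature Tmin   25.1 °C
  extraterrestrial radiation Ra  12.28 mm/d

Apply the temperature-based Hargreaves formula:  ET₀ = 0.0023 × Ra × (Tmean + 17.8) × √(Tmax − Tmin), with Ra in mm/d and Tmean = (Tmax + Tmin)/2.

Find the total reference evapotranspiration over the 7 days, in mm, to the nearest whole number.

25 mm

Tmean = (32.4 + 25.1)/2 = 28.75 °C
ET₀ = 0.0023 × 12.28 × (28.75 + 17.8) × √7.3 = 0.0023 × 12.28 × 46.55 × 2.7019 = 3.5523 mm/d
Over 7 days: 3.5523 × 7 = 24.866 mm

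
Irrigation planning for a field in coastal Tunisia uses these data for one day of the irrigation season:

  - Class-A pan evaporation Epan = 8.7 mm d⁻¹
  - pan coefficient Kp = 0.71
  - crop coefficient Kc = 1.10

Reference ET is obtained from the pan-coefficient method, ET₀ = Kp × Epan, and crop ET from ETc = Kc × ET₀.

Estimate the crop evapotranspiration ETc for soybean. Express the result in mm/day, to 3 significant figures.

6.79 mm/day

ET₀ = 0.71 × 8.7 = 6.1770 mm/d
ETc = Kc × ET₀ = 1.10 × 6.1770 = 6.7947 mm/d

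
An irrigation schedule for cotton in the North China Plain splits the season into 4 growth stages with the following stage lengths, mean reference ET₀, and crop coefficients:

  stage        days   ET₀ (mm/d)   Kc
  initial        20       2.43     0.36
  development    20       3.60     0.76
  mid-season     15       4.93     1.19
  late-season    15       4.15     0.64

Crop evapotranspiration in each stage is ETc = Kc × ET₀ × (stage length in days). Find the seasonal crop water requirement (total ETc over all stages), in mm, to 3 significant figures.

initial: 0.36 × 2.43 × 20 = 17.50 mm
development: 0.76 × 3.60 × 20 = 54.72 mm
mid-season: 1.19 × 4.93 × 15 = 88.00 mm
late-season: 0.64 × 4.15 × 15 = 39.84 mm
Seasonal total = 200.06 mm

200 mm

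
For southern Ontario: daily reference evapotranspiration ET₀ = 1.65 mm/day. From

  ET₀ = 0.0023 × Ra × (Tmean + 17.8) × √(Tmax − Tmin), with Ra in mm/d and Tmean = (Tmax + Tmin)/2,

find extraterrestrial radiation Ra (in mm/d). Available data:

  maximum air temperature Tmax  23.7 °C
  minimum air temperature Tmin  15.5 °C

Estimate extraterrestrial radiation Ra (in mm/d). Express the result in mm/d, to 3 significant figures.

6.70 mm/d

Tmean = 19.60 °C; √ΔT = 2.8636
Ra = ET₀ / [0.0023 × (Tmean+17.8) × √ΔT] = 1.65 / (0.0023 × 37.40 × 2.8636) = 6.698 mm/d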